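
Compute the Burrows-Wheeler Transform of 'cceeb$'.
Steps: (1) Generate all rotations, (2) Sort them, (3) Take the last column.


Rotations (sorted):
  0: $cceeb -> last char: b
  1: b$ccee -> last char: e
  2: cceeb$ -> last char: $
  3: ceeb$c -> last char: c
  4: eb$cce -> last char: e
  5: eeb$cc -> last char: c


BWT = be$cec


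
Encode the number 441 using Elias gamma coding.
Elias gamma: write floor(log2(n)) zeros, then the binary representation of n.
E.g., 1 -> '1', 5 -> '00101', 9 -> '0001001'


num_bits = floor(log2(441)) + 1 = 9
leading_zeros = num_bits - 1 = 8
binary(441) = 110111001

Elias gamma(441) = '00000000' + '110111001' = 00000000110111001 (17 bits)


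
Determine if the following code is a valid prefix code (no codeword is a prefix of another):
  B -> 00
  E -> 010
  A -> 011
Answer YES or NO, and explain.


Checking each pair (does one codeword prefix another?):
  B='00' vs E='010': no prefix
  B='00' vs A='011': no prefix
  E='010' vs B='00': no prefix
  E='010' vs A='011': no prefix
  A='011' vs B='00': no prefix
  A='011' vs E='010': no prefix
No violation found over all pairs.

YES -- this is a valid prefix code. No codeword is a prefix of any other codeword.


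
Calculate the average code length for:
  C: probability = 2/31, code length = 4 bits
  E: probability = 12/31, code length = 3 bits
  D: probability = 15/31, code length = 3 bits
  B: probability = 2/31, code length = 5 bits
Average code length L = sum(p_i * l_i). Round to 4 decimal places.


Weighted contributions p_i * l_i:
  C: (2/31) * 4 = 8/31
  E: (12/31) * 3 = 36/31
  D: (15/31) * 3 = 45/31
  B: (2/31) * 5 = 10/31
Sum = (8 + 36 + 45 + 10)/31 = 99/31

L = 99/31 = 3.1935 bits/symbol


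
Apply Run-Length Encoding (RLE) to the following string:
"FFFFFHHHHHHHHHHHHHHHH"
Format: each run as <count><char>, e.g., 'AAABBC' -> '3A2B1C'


Scanning runs left to right:
  i=0: run of 'F' x 5 -> '5F'
  i=5: run of 'H' x 16 -> '16H'

RLE = 5F16H


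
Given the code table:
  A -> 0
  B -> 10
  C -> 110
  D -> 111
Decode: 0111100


Decoding:
0 -> A
111 -> D
10 -> B
0 -> A


Result: ADBA


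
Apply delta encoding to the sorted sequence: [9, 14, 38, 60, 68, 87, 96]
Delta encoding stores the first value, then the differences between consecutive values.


First value: 9
Deltas:
  14 - 9 = 5
  38 - 14 = 24
  60 - 38 = 22
  68 - 60 = 8
  87 - 68 = 19
  96 - 87 = 9


Delta encoded: [9, 5, 24, 22, 8, 19, 9]


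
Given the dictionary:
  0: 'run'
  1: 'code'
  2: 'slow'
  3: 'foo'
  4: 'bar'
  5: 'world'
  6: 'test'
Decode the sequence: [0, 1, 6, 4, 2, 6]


Look up each index in the dictionary:
  0 -> 'run'
  1 -> 'code'
  6 -> 'test'
  4 -> 'bar'
  2 -> 'slow'
  6 -> 'test'

Decoded: "run code test bar slow test"


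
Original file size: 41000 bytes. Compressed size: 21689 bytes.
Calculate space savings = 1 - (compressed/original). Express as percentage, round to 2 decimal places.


ratio = compressed/original = 21689/41000 = 0.529
savings = 1 - ratio = 1 - 0.529 = 0.471
as a percentage: 0.471 * 100 = 47.1%

Space savings = 1 - 21689/41000 = 47.1%


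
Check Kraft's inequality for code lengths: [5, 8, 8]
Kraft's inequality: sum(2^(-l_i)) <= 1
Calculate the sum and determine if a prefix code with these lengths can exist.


Sum = 2^(-5) + 2^(-8) + 2^(-8)
    = 0.03125 + 0.00390625 + 0.00390625
    = 10/256 = 0.0390625
Since 0.0390625 <= 1, Kraft's inequality IS satisfied.
A prefix code with these lengths CAN exist.

Kraft sum = 0.0390625. Satisfied.


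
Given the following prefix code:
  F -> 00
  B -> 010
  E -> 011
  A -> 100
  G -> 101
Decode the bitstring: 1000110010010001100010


Decoding step by step:
Bits 100 -> A
Bits 011 -> E
Bits 00 -> F
Bits 100 -> A
Bits 100 -> A
Bits 011 -> E
Bits 00 -> F
Bits 010 -> B


Decoded message: AEFAAEFB


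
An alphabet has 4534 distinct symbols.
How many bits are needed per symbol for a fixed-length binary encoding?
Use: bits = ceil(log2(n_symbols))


log2(4534) = 12.1466
Bracket: 2^12 = 4096 < 4534 <= 2^13 = 8192
So ceil(log2(4534)) = 13

bits = ceil(log2(4534)) = ceil(12.1466) = 13 bits


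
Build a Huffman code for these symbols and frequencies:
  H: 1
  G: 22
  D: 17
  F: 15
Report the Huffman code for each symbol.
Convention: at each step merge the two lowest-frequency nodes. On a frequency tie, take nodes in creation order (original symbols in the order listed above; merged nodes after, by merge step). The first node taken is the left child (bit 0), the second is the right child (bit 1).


Huffman tree construction:
Step 1: Merge H(1) + F(15) = 16
Step 2: Merge (H+F)(16) + D(17) = 33
Step 3: Merge G(22) + ((H+F)+D)(33) = 55
Read each symbol's code off the tree from the root (left child = 0, right child = 1).

Codes:
  H: 100 (length 3)
  G: 0 (length 1)
  D: 11 (length 2)
  F: 101 (length 3)
Average code length: 104/55 = 1.8909 bits/symbol


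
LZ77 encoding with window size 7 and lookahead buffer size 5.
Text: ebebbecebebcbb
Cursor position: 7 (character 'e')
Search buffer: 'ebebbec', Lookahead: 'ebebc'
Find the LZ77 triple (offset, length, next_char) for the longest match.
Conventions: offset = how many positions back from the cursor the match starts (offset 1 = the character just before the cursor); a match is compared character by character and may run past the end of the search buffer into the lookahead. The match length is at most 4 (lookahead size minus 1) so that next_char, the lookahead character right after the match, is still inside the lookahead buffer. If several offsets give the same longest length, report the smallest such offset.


Try each offset into the search buffer:
  offset=1 (pos 6, char 'c'): match length 0
  offset=2 (pos 5, char 'e'): match length 1
  offset=3 (pos 4, char 'b'): match length 0
  offset=4 (pos 3, char 'b'): match length 0
  offset=5 (pos 2, char 'e'): match length 2
  offset=6 (pos 1, char 'b'): match length 0
  offset=7 (pos 0, char 'e'): match length 4
Longest match has length 4 at offset 7.
next_char = character at position 7 + 4 = 11 -> 'c'

Best match: offset=7, length=4 (matching 'ebeb' starting at position 0)
LZ77 triple: (7, 4, 'c')


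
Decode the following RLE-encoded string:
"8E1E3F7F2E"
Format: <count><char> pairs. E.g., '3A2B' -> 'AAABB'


Expanding each <count><char> pair:
  8E -> 'EEEEEEEE'
  1E -> 'E'
  3F -> 'FFF'
  7F -> 'FFFFFFF'
  2E -> 'EE'

Decoded = EEEEEEEEEFFFFFFFFFFEE


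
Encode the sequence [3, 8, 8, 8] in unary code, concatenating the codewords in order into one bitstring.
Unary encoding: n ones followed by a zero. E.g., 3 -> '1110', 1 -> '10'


Encode each number as n ones followed by a terminating 0:
  3 -> 1110 (4 bits)
  8 -> 111111110 (9 bits)
  8 -> 111111110 (9 bits)
  8 -> 111111110 (9 bits)
Total length = 4 + 9 + 9 + 9 = 31 bits.

Unary([3, 8, 8, 8]) = 1110111111110111111110111111110 (31 bits)


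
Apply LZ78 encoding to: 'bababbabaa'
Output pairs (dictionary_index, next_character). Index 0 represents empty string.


LZ78 encoding steps:
Dictionary: {0: ''}
Step 1: w='' (idx 0), next='b' -> output (0, 'b'), add 'b' as idx 1
Step 2: w='' (idx 0), next='a' -> output (0, 'a'), add 'a' as idx 2
Step 3: w='b' (idx 1), next='a' -> output (1, 'a'), add 'ba' as idx 3
Step 4: w='b' (idx 1), next='b' -> output (1, 'b'), add 'bb' as idx 4
Step 5: w='a' (idx 2), next='b' -> output (2, 'b'), add 'ab' as idx 5
Step 6: w='a' (idx 2), next='a' -> output (2, 'a'), add 'aa' as idx 6


Encoded: [(0, 'b'), (0, 'a'), (1, 'a'), (1, 'b'), (2, 'b'), (2, 'a')]


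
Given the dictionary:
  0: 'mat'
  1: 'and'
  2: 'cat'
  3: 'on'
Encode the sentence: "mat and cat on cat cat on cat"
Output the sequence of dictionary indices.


Look up each word in the dictionary:
  'mat' -> 0
  'and' -> 1
  'cat' -> 2
  'on' -> 3
  'cat' -> 2
  'cat' -> 2
  'on' -> 3
  'cat' -> 2

Encoded: [0, 1, 2, 3, 2, 2, 3, 2]


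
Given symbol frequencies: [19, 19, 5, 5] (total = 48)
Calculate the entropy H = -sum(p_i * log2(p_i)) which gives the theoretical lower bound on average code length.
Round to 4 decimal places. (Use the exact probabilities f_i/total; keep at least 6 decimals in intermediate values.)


Per-symbol terms -p_i * log2(p_i) with p_i = f_i/48:
  p = 19/48 = 0.395833: log2(p) = -1.337035, -p*log2(p) = 0.529243
  p = 19/48 = 0.395833: log2(p) = -1.337035, -p*log2(p) = 0.529243
  p = 5/48 = 0.104167: log2(p) = -3.263034, -p*log2(p) = 0.339899
  p = 5/48 = 0.104167: log2(p) = -3.263034, -p*log2(p) = 0.339899
H = 0.529243 + 0.529243 + 0.339899 + 0.339899 = 1.738284

H = 1.7383 bits/symbol


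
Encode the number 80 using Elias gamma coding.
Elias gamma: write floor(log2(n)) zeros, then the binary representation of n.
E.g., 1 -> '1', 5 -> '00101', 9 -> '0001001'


num_bits = floor(log2(80)) + 1 = 7
leading_zeros = num_bits - 1 = 6
binary(80) = 1010000

Elias gamma(80) = '000000' + '1010000' = 0000001010000 (13 bits)


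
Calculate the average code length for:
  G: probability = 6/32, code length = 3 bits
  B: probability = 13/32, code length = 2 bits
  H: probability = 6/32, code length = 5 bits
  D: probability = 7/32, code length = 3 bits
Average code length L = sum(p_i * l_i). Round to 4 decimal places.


Weighted contributions p_i * l_i:
  G: (6/32) * 3 = 18/32
  B: (13/32) * 2 = 26/32
  H: (6/32) * 5 = 30/32
  D: (7/32) * 3 = 21/32
Sum = (18 + 26 + 30 + 21)/32 = 95/32

L = 95/32 = 2.9688 bits/symbol


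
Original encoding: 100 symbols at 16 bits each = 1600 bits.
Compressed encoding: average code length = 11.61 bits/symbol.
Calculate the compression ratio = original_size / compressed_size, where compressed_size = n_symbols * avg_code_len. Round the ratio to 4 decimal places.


original_size = n_symbols * orig_bits = 100 * 16 = 1600 bits
compressed_size = n_symbols * avg_code_len = 100 * 11.61 = 1161.0 bits
ratio = original_size / compressed_size = 1600 / 1161.0 = 1.3781

Compression ratio = 1.3781


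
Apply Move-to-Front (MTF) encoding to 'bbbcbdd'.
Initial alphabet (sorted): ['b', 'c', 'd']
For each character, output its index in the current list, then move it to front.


MTF encoding:
'b': index 0 in ['b', 'c', 'd'] -> ['b', 'c', 'd']
'b': index 0 in ['b', 'c', 'd'] -> ['b', 'c', 'd']
'b': index 0 in ['b', 'c', 'd'] -> ['b', 'c', 'd']
'c': index 1 in ['b', 'c', 'd'] -> ['c', 'b', 'd']
'b': index 1 in ['c', 'b', 'd'] -> ['b', 'c', 'd']
'd': index 2 in ['b', 'c', 'd'] -> ['d', 'b', 'c']
'd': index 0 in ['d', 'b', 'c'] -> ['d', 'b', 'c']


Output: [0, 0, 0, 1, 1, 2, 0]


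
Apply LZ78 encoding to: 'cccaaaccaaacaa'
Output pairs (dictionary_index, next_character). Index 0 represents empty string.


LZ78 encoding steps:
Dictionary: {0: ''}
Step 1: w='' (idx 0), next='c' -> output (0, 'c'), add 'c' as idx 1
Step 2: w='c' (idx 1), next='c' -> output (1, 'c'), add 'cc' as idx 2
Step 3: w='' (idx 0), next='a' -> output (0, 'a'), add 'a' as idx 3
Step 4: w='a' (idx 3), next='a' -> output (3, 'a'), add 'aa' as idx 4
Step 5: w='cc' (idx 2), next='a' -> output (2, 'a'), add 'cca' as idx 5
Step 6: w='aa' (idx 4), next='c' -> output (4, 'c'), add 'aac' as idx 6
Step 7: w='aa' (idx 4), end of input -> output (4, '')


Encoded: [(0, 'c'), (1, 'c'), (0, 'a'), (3, 'a'), (2, 'a'), (4, 'c'), (4, '')]


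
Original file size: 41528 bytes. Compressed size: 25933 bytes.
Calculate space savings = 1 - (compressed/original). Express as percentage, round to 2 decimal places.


ratio = compressed/original = 25933/41528 = 0.62447
savings = 1 - ratio = 1 - 0.62447 = 0.37553
as a percentage: 0.37553 * 100 = 37.55%

Space savings = 1 - 25933/41528 = 37.55%


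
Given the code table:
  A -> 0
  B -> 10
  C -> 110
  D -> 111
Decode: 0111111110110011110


Decoding:
0 -> A
111 -> D
111 -> D
110 -> C
110 -> C
0 -> A
111 -> D
10 -> B


Result: ADDCCADB


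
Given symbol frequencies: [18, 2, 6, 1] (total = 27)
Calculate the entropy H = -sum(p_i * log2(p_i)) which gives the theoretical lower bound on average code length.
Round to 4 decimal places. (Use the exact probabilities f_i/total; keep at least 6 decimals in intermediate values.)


Per-symbol terms -p_i * log2(p_i) with p_i = f_i/27:
  p = 18/27 = 0.666667: log2(p) = -0.584963, -p*log2(p) = 0.389975
  p = 2/27 = 0.074074: log2(p) = -3.754888, -p*log2(p) = 0.278140
  p = 6/27 = 0.222222: log2(p) = -2.169925, -p*log2(p) = 0.482206
  p = 1/27 = 0.037037: log2(p) = -4.754888, -p*log2(p) = 0.176107
H = 0.389975 + 0.278140 + 0.482206 + 0.176107 = 1.326428

H = 1.3264 bits/symbol


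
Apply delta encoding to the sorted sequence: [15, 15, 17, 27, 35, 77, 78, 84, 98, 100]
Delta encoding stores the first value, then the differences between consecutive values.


First value: 15
Deltas:
  15 - 15 = 0
  17 - 15 = 2
  27 - 17 = 10
  35 - 27 = 8
  77 - 35 = 42
  78 - 77 = 1
  84 - 78 = 6
  98 - 84 = 14
  100 - 98 = 2


Delta encoded: [15, 0, 2, 10, 8, 42, 1, 6, 14, 2]


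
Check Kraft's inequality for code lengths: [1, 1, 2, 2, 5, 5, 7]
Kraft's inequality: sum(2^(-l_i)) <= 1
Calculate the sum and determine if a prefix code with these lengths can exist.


Sum = 2^(-1) + 2^(-1) + 2^(-2) + 2^(-2) + 2^(-5) + 2^(-5) + 2^(-7)
    = 0.5 + 0.5 + 0.25 + 0.25 + 0.03125 + 0.03125 + 0.0078125
    = 201/128 = 1.5703125
Since 1.5703125 > 1, Kraft's inequality is NOT satisfied.
A prefix code with these lengths CANNOT exist.

Kraft sum = 1.5703125. Not satisfied.


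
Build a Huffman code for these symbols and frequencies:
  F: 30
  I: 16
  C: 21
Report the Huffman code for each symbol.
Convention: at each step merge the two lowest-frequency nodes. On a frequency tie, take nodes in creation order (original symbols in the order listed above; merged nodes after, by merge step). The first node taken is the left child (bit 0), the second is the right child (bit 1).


Huffman tree construction:
Step 1: Merge I(16) + C(21) = 37
Step 2: Merge F(30) + (I+C)(37) = 67
Read each symbol's code off the tree from the root (left child = 0, right child = 1).

Codes:
  F: 0 (length 1)
  I: 10 (length 2)
  C: 11 (length 2)
Average code length: 104/67 = 1.5522 bits/symbol


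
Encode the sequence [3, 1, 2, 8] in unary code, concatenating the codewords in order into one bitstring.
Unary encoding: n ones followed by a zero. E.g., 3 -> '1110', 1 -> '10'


Encode each number as n ones followed by a terminating 0:
  3 -> 1110 (4 bits)
  1 -> 10 (2 bits)
  2 -> 110 (3 bits)
  8 -> 111111110 (9 bits)
Total length = 4 + 2 + 3 + 9 = 18 bits.

Unary([3, 1, 2, 8]) = 111010110111111110 (18 bits)


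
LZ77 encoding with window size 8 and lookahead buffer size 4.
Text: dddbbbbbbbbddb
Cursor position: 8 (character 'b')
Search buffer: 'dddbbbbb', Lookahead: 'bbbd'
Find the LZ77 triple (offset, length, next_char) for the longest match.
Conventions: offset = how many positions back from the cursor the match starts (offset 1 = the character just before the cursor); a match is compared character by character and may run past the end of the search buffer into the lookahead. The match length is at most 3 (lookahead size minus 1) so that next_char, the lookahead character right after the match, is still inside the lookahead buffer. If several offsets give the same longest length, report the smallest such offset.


Try each offset into the search buffer:
  offset=1 (pos 7, char 'b'): match length 3
  offset=2 (pos 6, char 'b'): match length 3
  offset=3 (pos 5, char 'b'): match length 3
  offset=4 (pos 4, char 'b'): match length 3
  offset=5 (pos 3, char 'b'): match length 3
  offset=6 (pos 2, char 'd'): match length 0
  offset=7 (pos 1, char 'd'): match length 0
  offset=8 (pos 0, char 'd'): match length 0
Longest match has length 3, found at offsets 1, 2, 3, 4, 5; take the smallest, offset 1.
next_char = character at position 8 + 3 = 11 -> 'd'

Best match: offset=1, length=3 (matching 'bbb' starting at position 7)
LZ77 triple: (1, 3, 'd')


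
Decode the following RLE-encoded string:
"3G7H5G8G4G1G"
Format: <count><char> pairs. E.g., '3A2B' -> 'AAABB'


Expanding each <count><char> pair:
  3G -> 'GGG'
  7H -> 'HHHHHHH'
  5G -> 'GGGGG'
  8G -> 'GGGGGGGG'
  4G -> 'GGGG'
  1G -> 'G'

Decoded = GGGHHHHHHHGGGGGGGGGGGGGGGGGG


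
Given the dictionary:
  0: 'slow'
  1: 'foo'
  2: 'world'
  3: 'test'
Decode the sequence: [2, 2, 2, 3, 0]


Look up each index in the dictionary:
  2 -> 'world'
  2 -> 'world'
  2 -> 'world'
  3 -> 'test'
  0 -> 'slow'

Decoded: "world world world test slow"


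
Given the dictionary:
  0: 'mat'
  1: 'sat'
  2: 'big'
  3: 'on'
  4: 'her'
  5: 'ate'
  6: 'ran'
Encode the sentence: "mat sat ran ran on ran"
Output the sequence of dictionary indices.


Look up each word in the dictionary:
  'mat' -> 0
  'sat' -> 1
  'ran' -> 6
  'ran' -> 6
  'on' -> 3
  'ran' -> 6

Encoded: [0, 1, 6, 6, 3, 6]


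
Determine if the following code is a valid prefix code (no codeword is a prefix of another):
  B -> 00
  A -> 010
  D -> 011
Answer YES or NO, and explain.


Checking each pair (does one codeword prefix another?):
  B='00' vs A='010': no prefix
  B='00' vs D='011': no prefix
  A='010' vs B='00': no prefix
  A='010' vs D='011': no prefix
  D='011' vs B='00': no prefix
  D='011' vs A='010': no prefix
No violation found over all pairs.

YES -- this is a valid prefix code. No codeword is a prefix of any other codeword.


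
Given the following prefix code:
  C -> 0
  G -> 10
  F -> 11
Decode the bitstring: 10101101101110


Decoding step by step:
Bits 10 -> G
Bits 10 -> G
Bits 11 -> F
Bits 0 -> C
Bits 11 -> F
Bits 0 -> C
Bits 11 -> F
Bits 10 -> G


Decoded message: GGFCFCFG


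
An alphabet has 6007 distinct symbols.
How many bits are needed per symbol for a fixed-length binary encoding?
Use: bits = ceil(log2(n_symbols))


log2(6007) = 12.5524
Bracket: 2^12 = 4096 < 6007 <= 2^13 = 8192
So ceil(log2(6007)) = 13

bits = ceil(log2(6007)) = ceil(12.5524) = 13 bits


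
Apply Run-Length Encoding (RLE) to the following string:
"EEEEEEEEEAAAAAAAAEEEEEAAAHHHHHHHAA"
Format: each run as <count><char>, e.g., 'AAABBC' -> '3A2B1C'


Scanning runs left to right:
  i=0: run of 'E' x 9 -> '9E'
  i=9: run of 'A' x 8 -> '8A'
  i=17: run of 'E' x 5 -> '5E'
  i=22: run of 'A' x 3 -> '3A'
  i=25: run of 'H' x 7 -> '7H'
  i=32: run of 'A' x 2 -> '2A'

RLE = 9E8A5E3A7H2A


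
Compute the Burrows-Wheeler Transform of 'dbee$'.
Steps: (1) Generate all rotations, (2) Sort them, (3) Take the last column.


Rotations (sorted):
  0: $dbee -> last char: e
  1: bee$d -> last char: d
  2: dbee$ -> last char: $
  3: e$dbe -> last char: e
  4: ee$db -> last char: b


BWT = ed$eb


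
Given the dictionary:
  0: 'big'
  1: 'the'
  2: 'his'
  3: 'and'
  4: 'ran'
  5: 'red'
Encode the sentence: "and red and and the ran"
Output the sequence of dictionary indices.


Look up each word in the dictionary:
  'and' -> 3
  'red' -> 5
  'and' -> 3
  'and' -> 3
  'the' -> 1
  'ran' -> 4

Encoded: [3, 5, 3, 3, 1, 4]


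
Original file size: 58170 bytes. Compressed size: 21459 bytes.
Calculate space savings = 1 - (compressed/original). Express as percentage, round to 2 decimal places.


ratio = compressed/original = 21459/58170 = 0.368901
savings = 1 - ratio = 1 - 0.368901 = 0.631099
as a percentage: 0.631099 * 100 = 63.11%

Space savings = 1 - 21459/58170 = 63.11%


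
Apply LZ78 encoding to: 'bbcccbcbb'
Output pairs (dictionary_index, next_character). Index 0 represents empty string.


LZ78 encoding steps:
Dictionary: {0: ''}
Step 1: w='' (idx 0), next='b' -> output (0, 'b'), add 'b' as idx 1
Step 2: w='b' (idx 1), next='c' -> output (1, 'c'), add 'bc' as idx 2
Step 3: w='' (idx 0), next='c' -> output (0, 'c'), add 'c' as idx 3
Step 4: w='c' (idx 3), next='b' -> output (3, 'b'), add 'cb' as idx 4
Step 5: w='cb' (idx 4), next='b' -> output (4, 'b'), add 'cbb' as idx 5


Encoded: [(0, 'b'), (1, 'c'), (0, 'c'), (3, 'b'), (4, 'b')]


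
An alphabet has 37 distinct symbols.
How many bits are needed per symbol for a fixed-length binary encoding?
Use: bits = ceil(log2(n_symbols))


log2(37) = 5.2095
Bracket: 2^5 = 32 < 37 <= 2^6 = 64
So ceil(log2(37)) = 6

bits = ceil(log2(37)) = ceil(5.2095) = 6 bits


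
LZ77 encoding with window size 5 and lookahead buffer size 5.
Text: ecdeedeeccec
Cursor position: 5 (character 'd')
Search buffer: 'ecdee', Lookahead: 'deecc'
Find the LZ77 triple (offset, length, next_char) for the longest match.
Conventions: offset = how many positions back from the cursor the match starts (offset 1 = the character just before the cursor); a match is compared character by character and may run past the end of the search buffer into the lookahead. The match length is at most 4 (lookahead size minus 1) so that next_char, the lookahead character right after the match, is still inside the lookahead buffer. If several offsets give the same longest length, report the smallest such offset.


Try each offset into the search buffer:
  offset=1 (pos 4, char 'e'): match length 0
  offset=2 (pos 3, char 'e'): match length 0
  offset=3 (pos 2, char 'd'): match length 3
  offset=4 (pos 1, char 'c'): match length 0
  offset=5 (pos 0, char 'e'): match length 0
Longest match has length 3 at offset 3.
next_char = character at position 5 + 3 = 8 -> 'c'

Best match: offset=3, length=3 (matching 'dee' starting at position 2)
LZ77 triple: (3, 3, 'c')


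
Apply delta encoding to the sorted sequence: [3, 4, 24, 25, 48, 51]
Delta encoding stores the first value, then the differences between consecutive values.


First value: 3
Deltas:
  4 - 3 = 1
  24 - 4 = 20
  25 - 24 = 1
  48 - 25 = 23
  51 - 48 = 3


Delta encoded: [3, 1, 20, 1, 23, 3]


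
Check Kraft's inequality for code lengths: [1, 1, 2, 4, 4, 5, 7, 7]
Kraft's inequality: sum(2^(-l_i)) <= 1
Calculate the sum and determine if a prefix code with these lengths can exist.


Sum = 2^(-1) + 2^(-1) + 2^(-2) + 2^(-4) + 2^(-4) + 2^(-5) + 2^(-7) + 2^(-7)
    = 0.5 + 0.5 + 0.25 + 0.0625 + 0.0625 + 0.03125 + 0.0078125 + 0.0078125
    = 182/128 = 1.421875
Since 1.421875 > 1, Kraft's inequality is NOT satisfied.
A prefix code with these lengths CANNOT exist.

Kraft sum = 1.421875. Not satisfied.


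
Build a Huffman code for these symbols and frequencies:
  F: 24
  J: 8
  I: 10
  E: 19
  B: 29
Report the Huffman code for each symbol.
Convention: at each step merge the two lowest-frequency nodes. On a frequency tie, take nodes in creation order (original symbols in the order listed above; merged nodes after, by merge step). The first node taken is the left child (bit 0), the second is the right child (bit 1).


Huffman tree construction:
Step 1: Merge J(8) + I(10) = 18
Step 2: Merge (J+I)(18) + E(19) = 37
Step 3: Merge F(24) + B(29) = 53
Step 4: Merge ((J+I)+E)(37) + (F+B)(53) = 90
Read each symbol's code off the tree from the root (left child = 0, right child = 1).

Codes:
  F: 10 (length 2)
  J: 000 (length 3)
  I: 001 (length 3)
  E: 01 (length 2)
  B: 11 (length 2)
Average code length: 198/90 = 2.2000 bits/symbol


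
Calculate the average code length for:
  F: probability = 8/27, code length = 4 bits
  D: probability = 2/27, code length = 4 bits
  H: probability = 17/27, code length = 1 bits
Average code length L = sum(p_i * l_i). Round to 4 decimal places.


Weighted contributions p_i * l_i:
  F: (8/27) * 4 = 32/27
  D: (2/27) * 4 = 8/27
  H: (17/27) * 1 = 17/27
Sum = (32 + 8 + 17)/27 = 57/27

L = 57/27 = 2.1111 bits/symbol


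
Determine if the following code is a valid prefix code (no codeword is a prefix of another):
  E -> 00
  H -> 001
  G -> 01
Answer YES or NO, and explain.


Checking each pair (does one codeword prefix another?):
  E='00' vs H='001': prefix -- VIOLATION

NO -- this is NOT a valid prefix code. E (00) is a prefix of H (001).


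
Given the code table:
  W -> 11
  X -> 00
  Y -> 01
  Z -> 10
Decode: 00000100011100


Decoding:
00 -> X
00 -> X
01 -> Y
00 -> X
01 -> Y
11 -> W
00 -> X


Result: XXYXYWX


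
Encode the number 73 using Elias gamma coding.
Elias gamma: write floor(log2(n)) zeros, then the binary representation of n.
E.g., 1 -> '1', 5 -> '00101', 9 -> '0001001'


num_bits = floor(log2(73)) + 1 = 7
leading_zeros = num_bits - 1 = 6
binary(73) = 1001001

Elias gamma(73) = '000000' + '1001001' = 0000001001001 (13 bits)


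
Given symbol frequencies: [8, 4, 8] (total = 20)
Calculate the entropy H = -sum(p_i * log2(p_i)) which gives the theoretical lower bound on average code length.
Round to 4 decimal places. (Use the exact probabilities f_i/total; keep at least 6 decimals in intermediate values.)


Per-symbol terms -p_i * log2(p_i) with p_i = f_i/20:
  p = 8/20 = 0.400000: log2(p) = -1.321928, -p*log2(p) = 0.528771
  p = 4/20 = 0.200000: log2(p) = -2.321928, -p*log2(p) = 0.464386
  p = 8/20 = 0.400000: log2(p) = -1.321928, -p*log2(p) = 0.528771
H = 0.528771 + 0.464386 + 0.528771 = 1.521928

H = 1.5219 bits/symbol


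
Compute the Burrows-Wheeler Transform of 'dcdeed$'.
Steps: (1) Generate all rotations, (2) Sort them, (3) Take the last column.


Rotations (sorted):
  0: $dcdeed -> last char: d
  1: cdeed$d -> last char: d
  2: d$dcdee -> last char: e
  3: dcdeed$ -> last char: $
  4: deed$dc -> last char: c
  5: ed$dcde -> last char: e
  6: eed$dcd -> last char: d


BWT = dde$ced


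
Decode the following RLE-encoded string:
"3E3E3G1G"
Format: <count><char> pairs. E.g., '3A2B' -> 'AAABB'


Expanding each <count><char> pair:
  3E -> 'EEE'
  3E -> 'EEE'
  3G -> 'GGG'
  1G -> 'G'

Decoded = EEEEEEGGGG


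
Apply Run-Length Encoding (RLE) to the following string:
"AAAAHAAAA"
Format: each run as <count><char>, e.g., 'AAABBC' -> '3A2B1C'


Scanning runs left to right:
  i=0: run of 'A' x 4 -> '4A'
  i=4: run of 'H' x 1 -> '1H'
  i=5: run of 'A' x 4 -> '4A'

RLE = 4A1H4A


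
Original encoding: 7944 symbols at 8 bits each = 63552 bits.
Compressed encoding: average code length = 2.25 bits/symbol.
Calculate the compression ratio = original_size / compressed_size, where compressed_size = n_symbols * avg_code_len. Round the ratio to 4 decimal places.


original_size = n_symbols * orig_bits = 7944 * 8 = 63552 bits
compressed_size = n_symbols * avg_code_len = 7944 * 2.25 = 17874.0 bits
ratio = original_size / compressed_size = 63552 / 17874.0 = 3.5556

Compression ratio = 3.5556


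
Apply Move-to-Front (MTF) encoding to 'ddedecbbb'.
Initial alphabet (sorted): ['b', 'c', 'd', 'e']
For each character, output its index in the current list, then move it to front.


MTF encoding:
'd': index 2 in ['b', 'c', 'd', 'e'] -> ['d', 'b', 'c', 'e']
'd': index 0 in ['d', 'b', 'c', 'e'] -> ['d', 'b', 'c', 'e']
'e': index 3 in ['d', 'b', 'c', 'e'] -> ['e', 'd', 'b', 'c']
'd': index 1 in ['e', 'd', 'b', 'c'] -> ['d', 'e', 'b', 'c']
'e': index 1 in ['d', 'e', 'b', 'c'] -> ['e', 'd', 'b', 'c']
'c': index 3 in ['e', 'd', 'b', 'c'] -> ['c', 'e', 'd', 'b']
'b': index 3 in ['c', 'e', 'd', 'b'] -> ['b', 'c', 'e', 'd']
'b': index 0 in ['b', 'c', 'e', 'd'] -> ['b', 'c', 'e', 'd']
'b': index 0 in ['b', 'c', 'e', 'd'] -> ['b', 'c', 'e', 'd']


Output: [2, 0, 3, 1, 1, 3, 3, 0, 0]


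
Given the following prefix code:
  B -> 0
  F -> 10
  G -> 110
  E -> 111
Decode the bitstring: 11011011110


Decoding step by step:
Bits 110 -> G
Bits 110 -> G
Bits 111 -> E
Bits 10 -> F


Decoded message: GGEF


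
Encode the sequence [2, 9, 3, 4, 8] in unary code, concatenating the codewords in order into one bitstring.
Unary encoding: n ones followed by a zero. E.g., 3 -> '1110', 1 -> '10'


Encode each number as n ones followed by a terminating 0:
  2 -> 110 (3 bits)
  9 -> 1111111110 (10 bits)
  3 -> 1110 (4 bits)
  4 -> 11110 (5 bits)
  8 -> 111111110 (9 bits)
Total length = 3 + 10 + 4 + 5 + 9 = 31 bits.

Unary([2, 9, 3, 4, 8]) = 1101111111110111011110111111110 (31 bits)


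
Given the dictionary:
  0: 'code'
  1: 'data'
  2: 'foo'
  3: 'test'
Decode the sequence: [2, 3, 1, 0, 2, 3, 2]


Look up each index in the dictionary:
  2 -> 'foo'
  3 -> 'test'
  1 -> 'data'
  0 -> 'code'
  2 -> 'foo'
  3 -> 'test'
  2 -> 'foo'

Decoded: "foo test data code foo test foo"


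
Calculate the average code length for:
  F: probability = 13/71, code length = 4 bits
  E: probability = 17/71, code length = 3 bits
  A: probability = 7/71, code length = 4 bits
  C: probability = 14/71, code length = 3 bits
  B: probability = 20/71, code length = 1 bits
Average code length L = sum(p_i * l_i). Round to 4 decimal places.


Weighted contributions p_i * l_i:
  F: (13/71) * 4 = 52/71
  E: (17/71) * 3 = 51/71
  A: (7/71) * 4 = 28/71
  C: (14/71) * 3 = 42/71
  B: (20/71) * 1 = 20/71
Sum = (52 + 51 + 28 + 42 + 20)/71 = 193/71

L = 193/71 = 2.7183 bits/symbol


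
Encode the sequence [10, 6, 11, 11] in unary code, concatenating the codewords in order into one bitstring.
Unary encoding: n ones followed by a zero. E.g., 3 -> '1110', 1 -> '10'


Encode each number as n ones followed by a terminating 0:
  10 -> 11111111110 (11 bits)
  6 -> 1111110 (7 bits)
  11 -> 111111111110 (12 bits)
  11 -> 111111111110 (12 bits)
Total length = 11 + 7 + 12 + 12 = 42 bits.

Unary([10, 6, 11, 11]) = 111111111101111110111111111110111111111110 (42 bits)


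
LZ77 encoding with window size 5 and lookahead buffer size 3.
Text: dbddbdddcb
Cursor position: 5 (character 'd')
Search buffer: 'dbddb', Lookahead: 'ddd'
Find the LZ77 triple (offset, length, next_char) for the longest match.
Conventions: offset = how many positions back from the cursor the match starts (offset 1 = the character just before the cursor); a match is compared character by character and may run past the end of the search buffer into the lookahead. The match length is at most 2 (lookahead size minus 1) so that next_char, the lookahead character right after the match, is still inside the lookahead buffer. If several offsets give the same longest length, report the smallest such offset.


Try each offset into the search buffer:
  offset=1 (pos 4, char 'b'): match length 0
  offset=2 (pos 3, char 'd'): match length 1
  offset=3 (pos 2, char 'd'): match length 2
  offset=4 (pos 1, char 'b'): match length 0
  offset=5 (pos 0, char 'd'): match length 1
Longest match has length 2 at offset 3.
next_char = character at position 5 + 2 = 7 -> 'd'

Best match: offset=3, length=2 (matching 'dd' starting at position 2)
LZ77 triple: (3, 2, 'd')


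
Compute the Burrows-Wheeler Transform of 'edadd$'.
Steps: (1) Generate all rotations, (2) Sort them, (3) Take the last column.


Rotations (sorted):
  0: $edadd -> last char: d
  1: add$ed -> last char: d
  2: d$edad -> last char: d
  3: dadd$e -> last char: e
  4: dd$eda -> last char: a
  5: edadd$ -> last char: $


BWT = dddea$


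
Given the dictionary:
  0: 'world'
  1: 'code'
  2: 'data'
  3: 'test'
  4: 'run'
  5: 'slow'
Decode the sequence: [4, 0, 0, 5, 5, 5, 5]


Look up each index in the dictionary:
  4 -> 'run'
  0 -> 'world'
  0 -> 'world'
  5 -> 'slow'
  5 -> 'slow'
  5 -> 'slow'
  5 -> 'slow'

Decoded: "run world world slow slow slow slow"


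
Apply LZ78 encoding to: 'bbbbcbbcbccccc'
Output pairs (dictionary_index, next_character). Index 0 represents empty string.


LZ78 encoding steps:
Dictionary: {0: ''}
Step 1: w='' (idx 0), next='b' -> output (0, 'b'), add 'b' as idx 1
Step 2: w='b' (idx 1), next='b' -> output (1, 'b'), add 'bb' as idx 2
Step 3: w='b' (idx 1), next='c' -> output (1, 'c'), add 'bc' as idx 3
Step 4: w='bb' (idx 2), next='c' -> output (2, 'c'), add 'bbc' as idx 4
Step 5: w='bc' (idx 3), next='c' -> output (3, 'c'), add 'bcc' as idx 5
Step 6: w='' (idx 0), next='c' -> output (0, 'c'), add 'c' as idx 6
Step 7: w='c' (idx 6), next='c' -> output (6, 'c'), add 'cc' as idx 7


Encoded: [(0, 'b'), (1, 'b'), (1, 'c'), (2, 'c'), (3, 'c'), (0, 'c'), (6, 'c')]


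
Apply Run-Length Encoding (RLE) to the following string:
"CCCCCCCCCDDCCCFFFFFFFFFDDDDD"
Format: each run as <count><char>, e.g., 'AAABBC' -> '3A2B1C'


Scanning runs left to right:
  i=0: run of 'C' x 9 -> '9C'
  i=9: run of 'D' x 2 -> '2D'
  i=11: run of 'C' x 3 -> '3C'
  i=14: run of 'F' x 9 -> '9F'
  i=23: run of 'D' x 5 -> '5D'

RLE = 9C2D3C9F5D


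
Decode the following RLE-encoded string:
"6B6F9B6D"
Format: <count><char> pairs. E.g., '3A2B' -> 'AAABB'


Expanding each <count><char> pair:
  6B -> 'BBBBBB'
  6F -> 'FFFFFF'
  9B -> 'BBBBBBBBB'
  6D -> 'DDDDDD'

Decoded = BBBBBBFFFFFFBBBBBBBBBDDDDDD


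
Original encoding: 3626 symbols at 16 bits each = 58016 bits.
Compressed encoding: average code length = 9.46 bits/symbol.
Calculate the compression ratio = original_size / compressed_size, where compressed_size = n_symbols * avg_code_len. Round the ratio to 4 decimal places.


original_size = n_symbols * orig_bits = 3626 * 16 = 58016 bits
compressed_size = n_symbols * avg_code_len = 3626 * 9.46 = 34301.96 bits
ratio = original_size / compressed_size = 58016 / 34301.96 = 1.6913

Compression ratio = 1.6913


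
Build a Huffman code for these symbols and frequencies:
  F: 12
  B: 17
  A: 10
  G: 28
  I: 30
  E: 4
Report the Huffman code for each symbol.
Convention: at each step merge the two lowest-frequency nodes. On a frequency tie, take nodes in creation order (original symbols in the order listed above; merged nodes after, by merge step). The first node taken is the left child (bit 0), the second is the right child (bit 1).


Huffman tree construction:
Step 1: Merge E(4) + A(10) = 14
Step 2: Merge F(12) + (E+A)(14) = 26
Step 3: Merge B(17) + (F+(E+A))(26) = 43
Step 4: Merge G(28) + I(30) = 58
Step 5: Merge (B+(F+(E+A)))(43) + (G+I)(58) = 101
Read each symbol's code off the tree from the root (left child = 0, right child = 1).

Codes:
  F: 010 (length 3)
  B: 00 (length 2)
  A: 0111 (length 4)
  G: 10 (length 2)
  I: 11 (length 2)
  E: 0110 (length 4)
Average code length: 242/101 = 2.3960 bits/symbol


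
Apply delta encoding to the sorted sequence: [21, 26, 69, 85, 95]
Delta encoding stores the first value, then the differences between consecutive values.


First value: 21
Deltas:
  26 - 21 = 5
  69 - 26 = 43
  85 - 69 = 16
  95 - 85 = 10


Delta encoded: [21, 5, 43, 16, 10]


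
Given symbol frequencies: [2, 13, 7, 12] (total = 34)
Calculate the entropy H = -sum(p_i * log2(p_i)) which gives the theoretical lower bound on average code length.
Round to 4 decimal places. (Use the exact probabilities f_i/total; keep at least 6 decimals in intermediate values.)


Per-symbol terms -p_i * log2(p_i) with p_i = f_i/34:
  p = 2/34 = 0.058824: log2(p) = -4.087463, -p*log2(p) = 0.240439
  p = 13/34 = 0.382353: log2(p) = -1.387023, -p*log2(p) = 0.530332
  p = 7/34 = 0.205882: log2(p) = -2.280108, -p*log2(p) = 0.469434
  p = 12/34 = 0.352941: log2(p) = -1.502500, -p*log2(p) = 0.530294
H = 0.240439 + 0.530332 + 0.469434 + 0.530294 = 1.770499

H = 1.7705 bits/symbol


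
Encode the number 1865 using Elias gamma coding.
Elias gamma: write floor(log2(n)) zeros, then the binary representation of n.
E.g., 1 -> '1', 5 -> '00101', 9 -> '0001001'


num_bits = floor(log2(1865)) + 1 = 11
leading_zeros = num_bits - 1 = 10
binary(1865) = 11101001001

Elias gamma(1865) = '0000000000' + '11101001001' = 000000000011101001001 (21 bits)


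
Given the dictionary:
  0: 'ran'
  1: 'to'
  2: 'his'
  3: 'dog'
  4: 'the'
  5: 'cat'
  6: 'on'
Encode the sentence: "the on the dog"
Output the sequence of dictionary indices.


Look up each word in the dictionary:
  'the' -> 4
  'on' -> 6
  'the' -> 4
  'dog' -> 3

Encoded: [4, 6, 4, 3]


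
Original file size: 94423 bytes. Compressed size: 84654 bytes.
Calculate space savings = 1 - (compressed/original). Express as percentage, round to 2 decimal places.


ratio = compressed/original = 84654/94423 = 0.89654
savings = 1 - ratio = 1 - 0.89654 = 0.10346
as a percentage: 0.10346 * 100 = 10.35%

Space savings = 1 - 84654/94423 = 10.35%


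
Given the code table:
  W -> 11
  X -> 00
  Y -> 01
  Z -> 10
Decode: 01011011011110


Decoding:
01 -> Y
01 -> Y
10 -> Z
11 -> W
01 -> Y
11 -> W
10 -> Z


Result: YYZWYWZ


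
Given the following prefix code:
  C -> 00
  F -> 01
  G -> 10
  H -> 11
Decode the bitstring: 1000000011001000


Decoding step by step:
Bits 10 -> G
Bits 00 -> C
Bits 00 -> C
Bits 00 -> C
Bits 11 -> H
Bits 00 -> C
Bits 10 -> G
Bits 00 -> C


Decoded message: GCCCHCGC


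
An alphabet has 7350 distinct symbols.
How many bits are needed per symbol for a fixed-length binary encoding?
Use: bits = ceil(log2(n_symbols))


log2(7350) = 12.8435
Bracket: 2^12 = 4096 < 7350 <= 2^13 = 8192
So ceil(log2(7350)) = 13

bits = ceil(log2(7350)) = ceil(12.8435) = 13 bits


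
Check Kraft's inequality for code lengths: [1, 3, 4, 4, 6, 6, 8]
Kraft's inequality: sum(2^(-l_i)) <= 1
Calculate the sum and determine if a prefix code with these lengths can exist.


Sum = 2^(-1) + 2^(-3) + 2^(-4) + 2^(-4) + 2^(-6) + 2^(-6) + 2^(-8)
    = 0.5 + 0.125 + 0.0625 + 0.0625 + 0.015625 + 0.015625 + 0.00390625
    = 201/256 = 0.78515625
Since 0.78515625 <= 1, Kraft's inequality IS satisfied.
A prefix code with these lengths CAN exist.

Kraft sum = 0.78515625. Satisfied.


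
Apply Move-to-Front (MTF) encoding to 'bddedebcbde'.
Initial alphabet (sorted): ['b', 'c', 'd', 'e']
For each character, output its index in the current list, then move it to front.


MTF encoding:
'b': index 0 in ['b', 'c', 'd', 'e'] -> ['b', 'c', 'd', 'e']
'd': index 2 in ['b', 'c', 'd', 'e'] -> ['d', 'b', 'c', 'e']
'd': index 0 in ['d', 'b', 'c', 'e'] -> ['d', 'b', 'c', 'e']
'e': index 3 in ['d', 'b', 'c', 'e'] -> ['e', 'd', 'b', 'c']
'd': index 1 in ['e', 'd', 'b', 'c'] -> ['d', 'e', 'b', 'c']
'e': index 1 in ['d', 'e', 'b', 'c'] -> ['e', 'd', 'b', 'c']
'b': index 2 in ['e', 'd', 'b', 'c'] -> ['b', 'e', 'd', 'c']
'c': index 3 in ['b', 'e', 'd', 'c'] -> ['c', 'b', 'e', 'd']
'b': index 1 in ['c', 'b', 'e', 'd'] -> ['b', 'c', 'e', 'd']
'd': index 3 in ['b', 'c', 'e', 'd'] -> ['d', 'b', 'c', 'e']
'e': index 3 in ['d', 'b', 'c', 'e'] -> ['e', 'd', 'b', 'c']


Output: [0, 2, 0, 3, 1, 1, 2, 3, 1, 3, 3]


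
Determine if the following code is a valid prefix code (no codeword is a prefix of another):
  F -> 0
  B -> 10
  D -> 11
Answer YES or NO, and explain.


Checking each pair (does one codeword prefix another?):
  F='0' vs B='10': no prefix
  F='0' vs D='11': no prefix
  B='10' vs F='0': no prefix
  B='10' vs D='11': no prefix
  D='11' vs F='0': no prefix
  D='11' vs B='10': no prefix
No violation found over all pairs.

YES -- this is a valid prefix code. No codeword is a prefix of any other codeword.


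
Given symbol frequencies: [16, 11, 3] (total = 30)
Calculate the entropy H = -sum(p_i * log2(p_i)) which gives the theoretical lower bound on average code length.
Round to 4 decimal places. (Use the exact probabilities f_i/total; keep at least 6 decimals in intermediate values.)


Per-symbol terms -p_i * log2(p_i) with p_i = f_i/30:
  p = 16/30 = 0.533333: log2(p) = -0.906891, -p*log2(p) = 0.483675
  p = 11/30 = 0.366667: log2(p) = -1.447459, -p*log2(p) = 0.530735
  p = 3/30 = 0.100000: log2(p) = -3.321928, -p*log2(p) = 0.332193
H = 0.483675 + 0.530735 + 0.332193 = 1.346603

H = 1.3466 bits/symbol


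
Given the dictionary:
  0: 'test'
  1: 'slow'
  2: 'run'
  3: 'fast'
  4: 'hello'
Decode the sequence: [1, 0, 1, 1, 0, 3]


Look up each index in the dictionary:
  1 -> 'slow'
  0 -> 'test'
  1 -> 'slow'
  1 -> 'slow'
  0 -> 'test'
  3 -> 'fast'

Decoded: "slow test slow slow test fast"


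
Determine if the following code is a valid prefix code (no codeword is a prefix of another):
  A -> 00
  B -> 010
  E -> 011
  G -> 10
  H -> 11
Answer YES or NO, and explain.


Checking each pair (does one codeword prefix another?):
  A='00' vs B='010': no prefix
  A='00' vs E='011': no prefix
  A='00' vs G='10': no prefix
  A='00' vs H='11': no prefix
  B='010' vs A='00': no prefix
  B='010' vs E='011': no prefix
  B='010' vs G='10': no prefix
  B='010' vs H='11': no prefix
  E='011' vs A='00': no prefix
  E='011' vs B='010': no prefix
  E='011' vs G='10': no prefix
  E='011' vs H='11': no prefix
  G='10' vs A='00': no prefix
  G='10' vs B='010': no prefix
  G='10' vs E='011': no prefix
  G='10' vs H='11': no prefix
  H='11' vs A='00': no prefix
  H='11' vs B='010': no prefix
  H='11' vs E='011': no prefix
  H='11' vs G='10': no prefix
No violation found over all pairs.

YES -- this is a valid prefix code. No codeword is a prefix of any other codeword.
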